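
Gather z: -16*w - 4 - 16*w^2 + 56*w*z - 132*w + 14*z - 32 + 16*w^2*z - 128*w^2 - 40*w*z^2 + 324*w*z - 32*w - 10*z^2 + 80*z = -144*w^2 - 180*w + z^2*(-40*w - 10) + z*(16*w^2 + 380*w + 94) - 36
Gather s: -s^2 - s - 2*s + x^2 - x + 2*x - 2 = -s^2 - 3*s + x^2 + x - 2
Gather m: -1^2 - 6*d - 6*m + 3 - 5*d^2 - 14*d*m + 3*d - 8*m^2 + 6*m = -5*d^2 - 14*d*m - 3*d - 8*m^2 + 2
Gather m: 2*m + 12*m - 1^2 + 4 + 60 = 14*m + 63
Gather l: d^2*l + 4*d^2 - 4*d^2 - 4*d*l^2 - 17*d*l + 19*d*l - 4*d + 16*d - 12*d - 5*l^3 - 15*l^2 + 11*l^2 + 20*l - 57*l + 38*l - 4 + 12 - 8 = -5*l^3 + l^2*(-4*d - 4) + l*(d^2 + 2*d + 1)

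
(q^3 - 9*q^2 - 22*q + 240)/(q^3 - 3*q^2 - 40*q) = (q - 6)/q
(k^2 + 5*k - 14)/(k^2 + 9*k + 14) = (k - 2)/(k + 2)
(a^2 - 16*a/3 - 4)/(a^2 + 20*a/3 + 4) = (a - 6)/(a + 6)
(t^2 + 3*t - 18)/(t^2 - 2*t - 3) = (t + 6)/(t + 1)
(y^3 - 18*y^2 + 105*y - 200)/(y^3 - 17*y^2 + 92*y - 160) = (y - 5)/(y - 4)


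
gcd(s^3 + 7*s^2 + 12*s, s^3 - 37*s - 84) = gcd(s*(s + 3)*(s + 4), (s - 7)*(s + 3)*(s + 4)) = s^2 + 7*s + 12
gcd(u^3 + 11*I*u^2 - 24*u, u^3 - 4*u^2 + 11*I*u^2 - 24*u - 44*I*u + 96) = u^2 + 11*I*u - 24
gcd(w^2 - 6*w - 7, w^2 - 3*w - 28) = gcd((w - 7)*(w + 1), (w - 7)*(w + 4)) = w - 7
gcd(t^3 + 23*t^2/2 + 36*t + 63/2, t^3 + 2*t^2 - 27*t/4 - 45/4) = t^2 + 9*t/2 + 9/2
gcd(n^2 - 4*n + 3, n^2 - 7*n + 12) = n - 3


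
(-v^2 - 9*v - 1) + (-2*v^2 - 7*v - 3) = -3*v^2 - 16*v - 4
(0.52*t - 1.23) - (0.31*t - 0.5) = 0.21*t - 0.73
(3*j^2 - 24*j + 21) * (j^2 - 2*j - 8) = 3*j^4 - 30*j^3 + 45*j^2 + 150*j - 168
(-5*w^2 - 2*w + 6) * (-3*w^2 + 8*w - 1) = 15*w^4 - 34*w^3 - 29*w^2 + 50*w - 6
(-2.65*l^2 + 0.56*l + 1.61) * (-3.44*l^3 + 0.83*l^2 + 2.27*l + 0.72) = 9.116*l^5 - 4.1259*l^4 - 11.0891*l^3 + 0.6995*l^2 + 4.0579*l + 1.1592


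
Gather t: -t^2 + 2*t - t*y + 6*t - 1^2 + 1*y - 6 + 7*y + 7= -t^2 + t*(8 - y) + 8*y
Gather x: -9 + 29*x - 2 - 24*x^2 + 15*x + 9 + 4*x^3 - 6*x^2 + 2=4*x^3 - 30*x^2 + 44*x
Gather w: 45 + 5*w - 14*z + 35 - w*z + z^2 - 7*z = w*(5 - z) + z^2 - 21*z + 80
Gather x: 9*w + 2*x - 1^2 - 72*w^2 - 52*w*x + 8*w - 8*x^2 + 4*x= -72*w^2 + 17*w - 8*x^2 + x*(6 - 52*w) - 1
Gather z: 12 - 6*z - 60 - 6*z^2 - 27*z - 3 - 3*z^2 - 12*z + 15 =-9*z^2 - 45*z - 36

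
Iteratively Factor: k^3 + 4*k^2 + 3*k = (k)*(k^2 + 4*k + 3) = k*(k + 3)*(k + 1)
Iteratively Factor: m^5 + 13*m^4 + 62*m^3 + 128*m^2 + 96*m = (m + 2)*(m^4 + 11*m^3 + 40*m^2 + 48*m) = (m + 2)*(m + 3)*(m^3 + 8*m^2 + 16*m) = (m + 2)*(m + 3)*(m + 4)*(m^2 + 4*m) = m*(m + 2)*(m + 3)*(m + 4)*(m + 4)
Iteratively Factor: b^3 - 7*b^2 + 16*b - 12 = (b - 2)*(b^2 - 5*b + 6) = (b - 3)*(b - 2)*(b - 2)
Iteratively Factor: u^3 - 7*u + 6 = (u - 2)*(u^2 + 2*u - 3) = (u - 2)*(u - 1)*(u + 3)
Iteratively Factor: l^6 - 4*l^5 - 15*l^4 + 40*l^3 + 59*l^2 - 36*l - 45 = (l - 3)*(l^5 - l^4 - 18*l^3 - 14*l^2 + 17*l + 15) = (l - 3)*(l + 1)*(l^4 - 2*l^3 - 16*l^2 + 2*l + 15) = (l - 3)*(l + 1)^2*(l^3 - 3*l^2 - 13*l + 15) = (l - 5)*(l - 3)*(l + 1)^2*(l^2 + 2*l - 3) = (l - 5)*(l - 3)*(l + 1)^2*(l + 3)*(l - 1)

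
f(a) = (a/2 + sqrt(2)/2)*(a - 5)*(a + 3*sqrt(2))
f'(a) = (a/2 + sqrt(2)/2)*(a - 5) + (a/2 + sqrt(2)/2)*(a + 3*sqrt(2)) + (a - 5)*(a + 3*sqrt(2))/2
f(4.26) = -17.85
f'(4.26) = 18.88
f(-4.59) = -5.29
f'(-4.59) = 17.45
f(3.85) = -24.50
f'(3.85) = 13.62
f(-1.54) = 1.11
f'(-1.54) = -8.60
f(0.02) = -15.22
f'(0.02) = -11.13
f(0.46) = -20.01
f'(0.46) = -10.52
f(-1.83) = 3.43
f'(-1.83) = -7.32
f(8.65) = 236.80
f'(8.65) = 106.77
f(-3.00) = 7.88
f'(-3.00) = 0.39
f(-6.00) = -44.32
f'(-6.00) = 38.92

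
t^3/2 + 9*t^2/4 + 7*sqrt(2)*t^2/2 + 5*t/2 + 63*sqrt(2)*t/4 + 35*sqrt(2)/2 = (t/2 + 1)*(t + 5/2)*(t + 7*sqrt(2))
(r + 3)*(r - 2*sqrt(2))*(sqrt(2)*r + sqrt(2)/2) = sqrt(2)*r^3 - 4*r^2 + 7*sqrt(2)*r^2/2 - 14*r + 3*sqrt(2)*r/2 - 6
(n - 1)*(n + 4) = n^2 + 3*n - 4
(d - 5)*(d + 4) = d^2 - d - 20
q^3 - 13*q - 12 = (q - 4)*(q + 1)*(q + 3)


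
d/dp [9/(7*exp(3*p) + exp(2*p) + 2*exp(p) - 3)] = (-189*exp(2*p) - 18*exp(p) - 18)*exp(p)/(7*exp(3*p) + exp(2*p) + 2*exp(p) - 3)^2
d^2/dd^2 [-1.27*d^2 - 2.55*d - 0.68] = -2.54000000000000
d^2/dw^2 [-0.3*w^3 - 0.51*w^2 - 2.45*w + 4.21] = -1.8*w - 1.02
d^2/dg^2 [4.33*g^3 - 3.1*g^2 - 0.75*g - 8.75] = 25.98*g - 6.2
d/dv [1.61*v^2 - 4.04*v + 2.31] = 3.22*v - 4.04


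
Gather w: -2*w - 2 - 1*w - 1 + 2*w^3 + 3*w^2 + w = 2*w^3 + 3*w^2 - 2*w - 3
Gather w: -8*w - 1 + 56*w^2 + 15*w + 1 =56*w^2 + 7*w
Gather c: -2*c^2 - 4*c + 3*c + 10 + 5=-2*c^2 - c + 15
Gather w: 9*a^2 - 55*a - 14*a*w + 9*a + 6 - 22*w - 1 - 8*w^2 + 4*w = 9*a^2 - 46*a - 8*w^2 + w*(-14*a - 18) + 5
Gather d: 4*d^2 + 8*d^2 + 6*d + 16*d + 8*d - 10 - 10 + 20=12*d^2 + 30*d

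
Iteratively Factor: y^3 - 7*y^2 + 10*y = (y - 5)*(y^2 - 2*y) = y*(y - 5)*(y - 2)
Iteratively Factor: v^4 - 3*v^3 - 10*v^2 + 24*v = (v - 2)*(v^3 - v^2 - 12*v) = (v - 4)*(v - 2)*(v^2 + 3*v) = v*(v - 4)*(v - 2)*(v + 3)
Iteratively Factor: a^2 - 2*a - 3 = (a + 1)*(a - 3)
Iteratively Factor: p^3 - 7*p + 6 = (p + 3)*(p^2 - 3*p + 2) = (p - 2)*(p + 3)*(p - 1)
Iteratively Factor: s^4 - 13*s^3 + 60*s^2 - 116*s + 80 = (s - 4)*(s^3 - 9*s^2 + 24*s - 20) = (s - 4)*(s - 2)*(s^2 - 7*s + 10) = (s - 4)*(s - 2)^2*(s - 5)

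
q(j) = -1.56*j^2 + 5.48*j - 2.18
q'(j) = 5.48 - 3.12*j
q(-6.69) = -108.66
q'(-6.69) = 26.35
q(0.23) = -1.00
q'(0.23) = 4.76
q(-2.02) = -19.62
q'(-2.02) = 11.78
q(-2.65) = -27.66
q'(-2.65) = 13.75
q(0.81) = 1.24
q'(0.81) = 2.95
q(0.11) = -1.60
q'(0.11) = 5.14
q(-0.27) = -3.77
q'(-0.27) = 6.32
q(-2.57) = -26.57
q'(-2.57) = 13.50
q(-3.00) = -32.66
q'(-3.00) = 14.84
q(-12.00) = -292.58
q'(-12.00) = 42.92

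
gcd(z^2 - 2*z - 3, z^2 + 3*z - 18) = z - 3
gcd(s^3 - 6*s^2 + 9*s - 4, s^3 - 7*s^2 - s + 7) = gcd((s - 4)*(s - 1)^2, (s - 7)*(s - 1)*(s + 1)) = s - 1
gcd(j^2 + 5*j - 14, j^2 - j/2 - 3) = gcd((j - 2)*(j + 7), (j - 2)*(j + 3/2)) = j - 2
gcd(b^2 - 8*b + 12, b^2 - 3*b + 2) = b - 2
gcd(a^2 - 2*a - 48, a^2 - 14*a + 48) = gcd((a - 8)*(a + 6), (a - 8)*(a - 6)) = a - 8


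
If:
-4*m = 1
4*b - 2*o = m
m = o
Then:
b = -3/16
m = -1/4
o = -1/4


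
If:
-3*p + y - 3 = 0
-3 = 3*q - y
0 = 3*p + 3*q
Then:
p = 0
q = 0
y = 3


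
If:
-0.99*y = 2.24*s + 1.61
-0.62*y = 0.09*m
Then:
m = -6.88888888888889*y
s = -0.441964285714286*y - 0.71875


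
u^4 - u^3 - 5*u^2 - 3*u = u*(u - 3)*(u + 1)^2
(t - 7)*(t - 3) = t^2 - 10*t + 21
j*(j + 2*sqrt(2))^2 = j^3 + 4*sqrt(2)*j^2 + 8*j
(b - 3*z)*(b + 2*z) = b^2 - b*z - 6*z^2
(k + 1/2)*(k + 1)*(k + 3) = k^3 + 9*k^2/2 + 5*k + 3/2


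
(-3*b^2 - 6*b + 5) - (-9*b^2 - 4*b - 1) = 6*b^2 - 2*b + 6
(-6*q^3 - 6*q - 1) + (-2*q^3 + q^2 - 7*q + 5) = -8*q^3 + q^2 - 13*q + 4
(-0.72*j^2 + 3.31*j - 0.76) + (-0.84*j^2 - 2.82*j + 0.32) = -1.56*j^2 + 0.49*j - 0.44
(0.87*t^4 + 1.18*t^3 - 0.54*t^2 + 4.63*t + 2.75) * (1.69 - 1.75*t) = -1.5225*t^5 - 0.5947*t^4 + 2.9392*t^3 - 9.0151*t^2 + 3.0122*t + 4.6475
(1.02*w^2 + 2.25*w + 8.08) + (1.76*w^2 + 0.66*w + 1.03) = 2.78*w^2 + 2.91*w + 9.11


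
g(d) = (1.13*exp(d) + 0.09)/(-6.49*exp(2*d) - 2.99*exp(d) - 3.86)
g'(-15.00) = 0.00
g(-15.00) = -0.02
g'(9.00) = 0.00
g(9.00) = 0.00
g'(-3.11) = -0.01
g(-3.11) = -0.04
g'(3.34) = 0.01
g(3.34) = -0.01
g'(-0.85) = -0.02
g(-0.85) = -0.09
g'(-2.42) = -0.02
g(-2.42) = -0.05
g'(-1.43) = -0.03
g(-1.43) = -0.07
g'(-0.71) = -0.02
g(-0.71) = -0.09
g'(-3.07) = -0.01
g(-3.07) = -0.04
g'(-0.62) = -0.01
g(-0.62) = -0.09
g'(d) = (1.13*exp(d) + 0.09)*(12.98*exp(2*d) + 2.99*exp(d))/(-6.49*exp(2*d) - 2.99*exp(d) - 3.86)^2 + 1.13*exp(d)/(-6.49*exp(2*d) - 2.99*exp(d) - 3.86) = (7.3337*exp(2*d) + 1.1682*exp(d) - 4.0927)*exp(d)/(42.1201*exp(4*d) + 38.8102*exp(3*d) + 59.0429*exp(2*d) + 23.0828*exp(d) + 14.8996)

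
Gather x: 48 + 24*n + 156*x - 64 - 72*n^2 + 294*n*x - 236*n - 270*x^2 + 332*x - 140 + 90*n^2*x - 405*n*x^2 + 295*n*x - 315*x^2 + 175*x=-72*n^2 - 212*n + x^2*(-405*n - 585) + x*(90*n^2 + 589*n + 663) - 156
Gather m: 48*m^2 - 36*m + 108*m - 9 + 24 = 48*m^2 + 72*m + 15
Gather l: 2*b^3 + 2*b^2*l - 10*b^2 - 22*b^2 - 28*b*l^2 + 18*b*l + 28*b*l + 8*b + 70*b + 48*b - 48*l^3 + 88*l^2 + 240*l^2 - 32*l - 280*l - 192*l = 2*b^3 - 32*b^2 + 126*b - 48*l^3 + l^2*(328 - 28*b) + l*(2*b^2 + 46*b - 504)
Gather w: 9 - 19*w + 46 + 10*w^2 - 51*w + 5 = 10*w^2 - 70*w + 60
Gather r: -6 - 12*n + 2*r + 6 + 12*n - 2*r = 0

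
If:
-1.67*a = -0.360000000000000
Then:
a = 0.22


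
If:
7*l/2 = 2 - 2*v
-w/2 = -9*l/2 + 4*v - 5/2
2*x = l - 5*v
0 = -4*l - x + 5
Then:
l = 60/71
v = -34/71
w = 1167/71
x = 115/71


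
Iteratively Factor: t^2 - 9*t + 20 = (t - 4)*(t - 5)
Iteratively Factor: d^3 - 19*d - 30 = (d + 3)*(d^2 - 3*d - 10) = (d + 2)*(d + 3)*(d - 5)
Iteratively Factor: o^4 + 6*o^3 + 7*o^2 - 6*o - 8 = (o - 1)*(o^3 + 7*o^2 + 14*o + 8) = (o - 1)*(o + 2)*(o^2 + 5*o + 4) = (o - 1)*(o + 2)*(o + 4)*(o + 1)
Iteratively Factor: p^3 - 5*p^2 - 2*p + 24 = (p - 3)*(p^2 - 2*p - 8) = (p - 3)*(p + 2)*(p - 4)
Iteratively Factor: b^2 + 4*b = (b + 4)*(b)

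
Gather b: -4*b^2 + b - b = -4*b^2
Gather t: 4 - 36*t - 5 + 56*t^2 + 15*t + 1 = 56*t^2 - 21*t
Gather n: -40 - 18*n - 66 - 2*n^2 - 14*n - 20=-2*n^2 - 32*n - 126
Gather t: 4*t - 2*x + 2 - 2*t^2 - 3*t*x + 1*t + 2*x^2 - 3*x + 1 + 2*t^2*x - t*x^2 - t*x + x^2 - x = t^2*(2*x - 2) + t*(-x^2 - 4*x + 5) + 3*x^2 - 6*x + 3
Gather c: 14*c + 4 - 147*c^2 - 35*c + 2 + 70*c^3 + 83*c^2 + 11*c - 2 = 70*c^3 - 64*c^2 - 10*c + 4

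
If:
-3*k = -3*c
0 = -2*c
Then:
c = 0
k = 0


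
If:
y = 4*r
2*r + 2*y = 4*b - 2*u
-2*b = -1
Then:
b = 1/2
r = y/4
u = 1 - 5*y/4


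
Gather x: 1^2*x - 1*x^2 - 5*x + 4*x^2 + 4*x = 3*x^2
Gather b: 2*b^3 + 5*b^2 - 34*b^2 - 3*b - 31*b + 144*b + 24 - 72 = 2*b^3 - 29*b^2 + 110*b - 48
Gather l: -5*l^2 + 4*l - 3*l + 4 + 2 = -5*l^2 + l + 6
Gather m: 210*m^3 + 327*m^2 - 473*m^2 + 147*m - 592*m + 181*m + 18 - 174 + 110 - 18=210*m^3 - 146*m^2 - 264*m - 64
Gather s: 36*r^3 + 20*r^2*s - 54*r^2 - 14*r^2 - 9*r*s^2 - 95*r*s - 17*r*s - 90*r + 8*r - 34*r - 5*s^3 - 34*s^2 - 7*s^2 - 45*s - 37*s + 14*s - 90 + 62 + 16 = 36*r^3 - 68*r^2 - 116*r - 5*s^3 + s^2*(-9*r - 41) + s*(20*r^2 - 112*r - 68) - 12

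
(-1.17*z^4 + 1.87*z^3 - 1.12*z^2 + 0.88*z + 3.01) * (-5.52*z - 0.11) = 6.4584*z^5 - 10.1937*z^4 + 5.9767*z^3 - 4.7344*z^2 - 16.712*z - 0.3311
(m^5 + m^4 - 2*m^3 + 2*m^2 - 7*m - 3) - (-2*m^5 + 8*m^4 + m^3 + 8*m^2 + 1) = 3*m^5 - 7*m^4 - 3*m^3 - 6*m^2 - 7*m - 4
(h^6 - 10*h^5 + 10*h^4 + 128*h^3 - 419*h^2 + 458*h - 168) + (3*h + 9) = h^6 - 10*h^5 + 10*h^4 + 128*h^3 - 419*h^2 + 461*h - 159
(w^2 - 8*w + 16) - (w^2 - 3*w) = 16 - 5*w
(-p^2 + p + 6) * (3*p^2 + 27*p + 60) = -3*p^4 - 24*p^3 - 15*p^2 + 222*p + 360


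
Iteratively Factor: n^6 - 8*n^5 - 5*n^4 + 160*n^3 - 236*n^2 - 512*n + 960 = (n - 2)*(n^5 - 6*n^4 - 17*n^3 + 126*n^2 + 16*n - 480) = (n - 5)*(n - 2)*(n^4 - n^3 - 22*n^2 + 16*n + 96) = (n - 5)*(n - 2)*(n + 4)*(n^3 - 5*n^2 - 2*n + 24) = (n - 5)*(n - 4)*(n - 2)*(n + 4)*(n^2 - n - 6) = (n - 5)*(n - 4)*(n - 3)*(n - 2)*(n + 4)*(n + 2)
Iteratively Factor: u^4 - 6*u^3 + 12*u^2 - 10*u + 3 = (u - 1)*(u^3 - 5*u^2 + 7*u - 3) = (u - 1)^2*(u^2 - 4*u + 3) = (u - 3)*(u - 1)^2*(u - 1)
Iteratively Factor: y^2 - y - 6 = (y + 2)*(y - 3)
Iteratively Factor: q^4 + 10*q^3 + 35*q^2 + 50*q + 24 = (q + 1)*(q^3 + 9*q^2 + 26*q + 24) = (q + 1)*(q + 2)*(q^2 + 7*q + 12) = (q + 1)*(q + 2)*(q + 4)*(q + 3)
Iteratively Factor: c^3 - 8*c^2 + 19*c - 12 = (c - 4)*(c^2 - 4*c + 3) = (c - 4)*(c - 3)*(c - 1)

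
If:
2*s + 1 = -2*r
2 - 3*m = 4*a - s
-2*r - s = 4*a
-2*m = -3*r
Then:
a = 5/72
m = 1/3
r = 2/9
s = -13/18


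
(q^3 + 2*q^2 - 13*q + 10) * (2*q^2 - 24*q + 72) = 2*q^5 - 20*q^4 - 2*q^3 + 476*q^2 - 1176*q + 720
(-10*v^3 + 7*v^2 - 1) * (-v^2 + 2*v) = 10*v^5 - 27*v^4 + 14*v^3 + v^2 - 2*v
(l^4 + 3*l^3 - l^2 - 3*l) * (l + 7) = l^5 + 10*l^4 + 20*l^3 - 10*l^2 - 21*l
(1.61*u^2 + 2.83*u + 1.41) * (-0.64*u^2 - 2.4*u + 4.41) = -1.0304*u^4 - 5.6752*u^3 - 0.594299999999999*u^2 + 9.0963*u + 6.2181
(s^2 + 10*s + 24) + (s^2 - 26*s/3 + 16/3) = 2*s^2 + 4*s/3 + 88/3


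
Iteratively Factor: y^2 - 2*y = (y)*(y - 2)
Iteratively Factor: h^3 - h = (h - 1)*(h^2 + h) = (h - 1)*(h + 1)*(h)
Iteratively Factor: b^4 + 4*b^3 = (b)*(b^3 + 4*b^2) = b*(b + 4)*(b^2) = b^2*(b + 4)*(b)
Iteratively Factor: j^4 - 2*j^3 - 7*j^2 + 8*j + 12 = (j - 3)*(j^3 + j^2 - 4*j - 4) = (j - 3)*(j + 1)*(j^2 - 4) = (j - 3)*(j + 1)*(j + 2)*(j - 2)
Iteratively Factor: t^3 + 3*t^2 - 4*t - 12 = (t - 2)*(t^2 + 5*t + 6) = (t - 2)*(t + 3)*(t + 2)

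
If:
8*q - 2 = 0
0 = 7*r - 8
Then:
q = 1/4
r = 8/7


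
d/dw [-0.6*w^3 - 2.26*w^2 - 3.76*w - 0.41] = -1.8*w^2 - 4.52*w - 3.76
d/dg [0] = 0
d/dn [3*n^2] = 6*n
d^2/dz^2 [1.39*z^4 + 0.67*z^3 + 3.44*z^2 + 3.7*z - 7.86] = 16.68*z^2 + 4.02*z + 6.88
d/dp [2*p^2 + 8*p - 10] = 4*p + 8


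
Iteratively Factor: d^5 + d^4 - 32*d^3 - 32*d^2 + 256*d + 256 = (d + 4)*(d^4 - 3*d^3 - 20*d^2 + 48*d + 64) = (d + 4)^2*(d^3 - 7*d^2 + 8*d + 16) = (d - 4)*(d + 4)^2*(d^2 - 3*d - 4) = (d - 4)^2*(d + 4)^2*(d + 1)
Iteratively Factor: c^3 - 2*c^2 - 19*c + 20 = (c - 5)*(c^2 + 3*c - 4) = (c - 5)*(c - 1)*(c + 4)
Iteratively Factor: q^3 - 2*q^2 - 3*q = (q - 3)*(q^2 + q) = q*(q - 3)*(q + 1)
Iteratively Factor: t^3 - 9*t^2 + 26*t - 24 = (t - 4)*(t^2 - 5*t + 6) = (t - 4)*(t - 3)*(t - 2)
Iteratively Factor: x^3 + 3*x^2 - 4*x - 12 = (x - 2)*(x^2 + 5*x + 6) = (x - 2)*(x + 2)*(x + 3)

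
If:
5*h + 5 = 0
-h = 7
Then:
No Solution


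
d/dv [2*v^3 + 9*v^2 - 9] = 6*v*(v + 3)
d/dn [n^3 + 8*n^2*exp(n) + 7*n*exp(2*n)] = 8*n^2*exp(n) + 3*n^2 + 14*n*exp(2*n) + 16*n*exp(n) + 7*exp(2*n)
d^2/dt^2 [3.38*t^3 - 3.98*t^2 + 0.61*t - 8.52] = 20.28*t - 7.96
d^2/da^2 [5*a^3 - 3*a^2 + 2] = 30*a - 6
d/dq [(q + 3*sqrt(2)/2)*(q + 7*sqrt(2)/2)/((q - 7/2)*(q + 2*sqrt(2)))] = (-12*sqrt(2)*q^2 - 14*q^2 - 84*q - 56*sqrt(2)*q - 133 - 84*sqrt(2))/(4*q^4 - 28*q^3 + 16*sqrt(2)*q^3 - 112*sqrt(2)*q^2 + 81*q^2 - 224*q + 196*sqrt(2)*q + 392)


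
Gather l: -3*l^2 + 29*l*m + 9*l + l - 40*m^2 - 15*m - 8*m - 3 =-3*l^2 + l*(29*m + 10) - 40*m^2 - 23*m - 3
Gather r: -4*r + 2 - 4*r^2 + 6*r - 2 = -4*r^2 + 2*r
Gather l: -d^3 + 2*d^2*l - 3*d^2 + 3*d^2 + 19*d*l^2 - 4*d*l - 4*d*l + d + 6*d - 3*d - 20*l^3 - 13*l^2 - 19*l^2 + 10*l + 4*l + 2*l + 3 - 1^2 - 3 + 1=-d^3 + 4*d - 20*l^3 + l^2*(19*d - 32) + l*(2*d^2 - 8*d + 16)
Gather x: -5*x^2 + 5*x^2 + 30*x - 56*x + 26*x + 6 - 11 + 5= 0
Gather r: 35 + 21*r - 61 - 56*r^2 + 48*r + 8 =-56*r^2 + 69*r - 18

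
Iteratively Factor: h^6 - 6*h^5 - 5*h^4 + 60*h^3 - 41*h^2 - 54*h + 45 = (h - 5)*(h^5 - h^4 - 10*h^3 + 10*h^2 + 9*h - 9) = (h - 5)*(h - 1)*(h^4 - 10*h^2 + 9) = (h - 5)*(h - 1)*(h + 1)*(h^3 - h^2 - 9*h + 9) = (h - 5)*(h - 3)*(h - 1)*(h + 1)*(h^2 + 2*h - 3) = (h - 5)*(h - 3)*(h - 1)*(h + 1)*(h + 3)*(h - 1)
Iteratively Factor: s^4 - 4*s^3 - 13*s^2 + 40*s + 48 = (s + 3)*(s^3 - 7*s^2 + 8*s + 16) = (s - 4)*(s + 3)*(s^2 - 3*s - 4) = (s - 4)^2*(s + 3)*(s + 1)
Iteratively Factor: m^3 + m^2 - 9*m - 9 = (m + 3)*(m^2 - 2*m - 3) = (m - 3)*(m + 3)*(m + 1)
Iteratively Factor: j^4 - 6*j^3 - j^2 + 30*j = (j - 5)*(j^3 - j^2 - 6*j) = j*(j - 5)*(j^2 - j - 6) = j*(j - 5)*(j - 3)*(j + 2)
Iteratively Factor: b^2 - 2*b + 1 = (b - 1)*(b - 1)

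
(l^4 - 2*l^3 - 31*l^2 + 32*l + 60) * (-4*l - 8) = -4*l^5 + 140*l^3 + 120*l^2 - 496*l - 480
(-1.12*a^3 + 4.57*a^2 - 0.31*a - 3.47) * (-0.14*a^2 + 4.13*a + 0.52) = 0.1568*a^5 - 5.2654*a^4 + 18.3351*a^3 + 1.5819*a^2 - 14.4923*a - 1.8044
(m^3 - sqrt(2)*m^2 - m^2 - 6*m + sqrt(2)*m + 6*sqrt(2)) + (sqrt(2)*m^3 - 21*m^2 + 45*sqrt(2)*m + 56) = m^3 + sqrt(2)*m^3 - 22*m^2 - sqrt(2)*m^2 - 6*m + 46*sqrt(2)*m + 6*sqrt(2) + 56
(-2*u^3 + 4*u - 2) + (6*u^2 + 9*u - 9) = -2*u^3 + 6*u^2 + 13*u - 11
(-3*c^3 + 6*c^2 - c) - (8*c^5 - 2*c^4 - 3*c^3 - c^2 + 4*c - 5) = -8*c^5 + 2*c^4 + 7*c^2 - 5*c + 5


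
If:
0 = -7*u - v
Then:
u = -v/7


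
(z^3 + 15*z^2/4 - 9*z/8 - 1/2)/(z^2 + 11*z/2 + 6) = (8*z^2 - 2*z - 1)/(4*(2*z + 3))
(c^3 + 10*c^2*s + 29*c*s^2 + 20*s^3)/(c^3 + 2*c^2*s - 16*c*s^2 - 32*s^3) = (-c^2 - 6*c*s - 5*s^2)/(-c^2 + 2*c*s + 8*s^2)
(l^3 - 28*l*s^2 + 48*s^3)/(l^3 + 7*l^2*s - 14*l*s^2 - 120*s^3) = (l - 2*s)/(l + 5*s)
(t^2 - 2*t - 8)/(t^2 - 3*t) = (t^2 - 2*t - 8)/(t*(t - 3))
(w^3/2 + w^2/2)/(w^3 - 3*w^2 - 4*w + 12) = w^2*(w + 1)/(2*(w^3 - 3*w^2 - 4*w + 12))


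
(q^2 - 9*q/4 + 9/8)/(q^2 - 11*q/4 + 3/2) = (q - 3/2)/(q - 2)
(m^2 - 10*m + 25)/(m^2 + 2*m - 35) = (m - 5)/(m + 7)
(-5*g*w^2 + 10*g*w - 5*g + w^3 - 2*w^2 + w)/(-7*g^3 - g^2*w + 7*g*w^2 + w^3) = (5*g*w^2 - 10*g*w + 5*g - w^3 + 2*w^2 - w)/(7*g^3 + g^2*w - 7*g*w^2 - w^3)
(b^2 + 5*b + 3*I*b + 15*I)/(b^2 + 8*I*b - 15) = (b + 5)/(b + 5*I)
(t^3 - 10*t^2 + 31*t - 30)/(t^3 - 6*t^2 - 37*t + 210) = (t^2 - 5*t + 6)/(t^2 - t - 42)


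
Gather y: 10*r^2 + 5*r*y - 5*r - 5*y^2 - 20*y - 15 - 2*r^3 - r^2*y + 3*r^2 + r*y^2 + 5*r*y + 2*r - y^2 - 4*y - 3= -2*r^3 + 13*r^2 - 3*r + y^2*(r - 6) + y*(-r^2 + 10*r - 24) - 18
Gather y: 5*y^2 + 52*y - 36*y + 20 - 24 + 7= 5*y^2 + 16*y + 3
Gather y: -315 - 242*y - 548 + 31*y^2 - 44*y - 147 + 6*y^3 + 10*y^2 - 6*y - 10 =6*y^3 + 41*y^2 - 292*y - 1020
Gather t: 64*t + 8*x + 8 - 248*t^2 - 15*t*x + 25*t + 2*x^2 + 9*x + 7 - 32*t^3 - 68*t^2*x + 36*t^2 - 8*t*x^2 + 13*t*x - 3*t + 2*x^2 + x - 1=-32*t^3 + t^2*(-68*x - 212) + t*(-8*x^2 - 2*x + 86) + 4*x^2 + 18*x + 14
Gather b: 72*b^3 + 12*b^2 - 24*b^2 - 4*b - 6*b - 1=72*b^3 - 12*b^2 - 10*b - 1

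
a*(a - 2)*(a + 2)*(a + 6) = a^4 + 6*a^3 - 4*a^2 - 24*a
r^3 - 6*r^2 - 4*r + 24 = (r - 6)*(r - 2)*(r + 2)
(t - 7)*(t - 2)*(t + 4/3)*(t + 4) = t^4 - 11*t^3/3 - 86*t^2/3 + 80*t/3 + 224/3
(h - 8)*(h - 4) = h^2 - 12*h + 32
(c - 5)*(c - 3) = c^2 - 8*c + 15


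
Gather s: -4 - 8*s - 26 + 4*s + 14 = -4*s - 16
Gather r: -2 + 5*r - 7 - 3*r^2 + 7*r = -3*r^2 + 12*r - 9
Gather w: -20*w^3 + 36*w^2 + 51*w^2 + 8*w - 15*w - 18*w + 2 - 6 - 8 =-20*w^3 + 87*w^2 - 25*w - 12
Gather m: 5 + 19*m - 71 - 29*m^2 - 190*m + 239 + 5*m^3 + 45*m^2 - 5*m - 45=5*m^3 + 16*m^2 - 176*m + 128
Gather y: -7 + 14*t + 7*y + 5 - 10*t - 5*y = 4*t + 2*y - 2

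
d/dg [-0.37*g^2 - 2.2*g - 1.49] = -0.74*g - 2.2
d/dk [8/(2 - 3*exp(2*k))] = 48*exp(2*k)/(3*exp(2*k) - 2)^2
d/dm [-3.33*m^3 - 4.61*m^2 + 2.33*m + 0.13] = -9.99*m^2 - 9.22*m + 2.33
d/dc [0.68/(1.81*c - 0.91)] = -1.2308/(1.81*c - 0.91)^2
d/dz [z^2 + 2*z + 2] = 2*z + 2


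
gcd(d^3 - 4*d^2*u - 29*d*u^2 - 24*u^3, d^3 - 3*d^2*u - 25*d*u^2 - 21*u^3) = d^2 + 4*d*u + 3*u^2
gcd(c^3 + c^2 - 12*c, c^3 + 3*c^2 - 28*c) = c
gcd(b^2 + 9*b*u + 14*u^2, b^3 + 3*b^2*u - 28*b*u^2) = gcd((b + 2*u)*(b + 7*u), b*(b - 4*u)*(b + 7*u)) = b + 7*u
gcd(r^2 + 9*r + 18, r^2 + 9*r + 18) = r^2 + 9*r + 18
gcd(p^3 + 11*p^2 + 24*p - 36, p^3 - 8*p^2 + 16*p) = 1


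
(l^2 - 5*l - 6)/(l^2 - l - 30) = (l + 1)/(l + 5)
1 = 1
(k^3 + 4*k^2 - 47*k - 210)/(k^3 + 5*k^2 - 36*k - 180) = (k - 7)/(k - 6)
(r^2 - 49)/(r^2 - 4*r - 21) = (r + 7)/(r + 3)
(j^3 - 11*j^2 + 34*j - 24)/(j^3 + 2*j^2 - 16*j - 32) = (j^2 - 7*j + 6)/(j^2 + 6*j + 8)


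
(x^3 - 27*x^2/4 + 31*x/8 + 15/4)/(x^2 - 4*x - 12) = (8*x^2 - 6*x - 5)/(8*(x + 2))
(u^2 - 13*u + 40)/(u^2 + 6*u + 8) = (u^2 - 13*u + 40)/(u^2 + 6*u + 8)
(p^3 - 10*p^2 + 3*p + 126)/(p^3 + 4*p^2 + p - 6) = (p^2 - 13*p + 42)/(p^2 + p - 2)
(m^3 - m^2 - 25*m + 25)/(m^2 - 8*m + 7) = (m^2 - 25)/(m - 7)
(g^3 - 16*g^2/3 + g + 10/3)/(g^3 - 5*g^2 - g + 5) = (g + 2/3)/(g + 1)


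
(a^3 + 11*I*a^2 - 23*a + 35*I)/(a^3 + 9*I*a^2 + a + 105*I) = (a - I)/(a - 3*I)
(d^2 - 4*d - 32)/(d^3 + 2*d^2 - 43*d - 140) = (d - 8)/(d^2 - 2*d - 35)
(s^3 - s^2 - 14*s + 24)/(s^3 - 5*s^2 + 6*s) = (s + 4)/s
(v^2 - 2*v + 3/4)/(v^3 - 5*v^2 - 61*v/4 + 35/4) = (2*v - 3)/(2*v^2 - 9*v - 35)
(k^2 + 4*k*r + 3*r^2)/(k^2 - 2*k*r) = (k^2 + 4*k*r + 3*r^2)/(k*(k - 2*r))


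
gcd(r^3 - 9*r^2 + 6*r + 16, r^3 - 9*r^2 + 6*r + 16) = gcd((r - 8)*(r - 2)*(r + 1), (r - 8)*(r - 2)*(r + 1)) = r^3 - 9*r^2 + 6*r + 16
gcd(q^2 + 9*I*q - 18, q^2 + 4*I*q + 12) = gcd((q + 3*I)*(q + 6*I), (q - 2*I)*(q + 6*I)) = q + 6*I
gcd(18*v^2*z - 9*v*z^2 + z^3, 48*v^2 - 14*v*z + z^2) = -6*v + z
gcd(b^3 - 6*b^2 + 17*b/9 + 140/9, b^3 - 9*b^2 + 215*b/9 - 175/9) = b^2 - 22*b/3 + 35/3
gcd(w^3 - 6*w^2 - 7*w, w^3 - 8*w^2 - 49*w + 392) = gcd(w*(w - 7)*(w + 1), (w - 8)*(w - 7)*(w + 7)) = w - 7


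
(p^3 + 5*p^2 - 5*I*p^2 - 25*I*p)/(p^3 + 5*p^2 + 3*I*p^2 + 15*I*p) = (p - 5*I)/(p + 3*I)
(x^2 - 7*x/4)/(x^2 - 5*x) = (x - 7/4)/(x - 5)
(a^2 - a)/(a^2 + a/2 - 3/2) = 2*a/(2*a + 3)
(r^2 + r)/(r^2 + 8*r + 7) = r/(r + 7)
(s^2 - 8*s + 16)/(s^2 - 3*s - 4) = (s - 4)/(s + 1)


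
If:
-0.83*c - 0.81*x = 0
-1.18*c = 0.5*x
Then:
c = 0.00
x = 0.00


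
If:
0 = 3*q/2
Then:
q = 0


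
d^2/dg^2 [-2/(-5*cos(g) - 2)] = 10*(5*sin(g)^2 + 2*cos(g) + 5)/(5*cos(g) + 2)^3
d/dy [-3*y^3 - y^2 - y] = -9*y^2 - 2*y - 1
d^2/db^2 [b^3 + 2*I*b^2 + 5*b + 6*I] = 6*b + 4*I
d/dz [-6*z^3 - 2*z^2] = 2*z*(-9*z - 2)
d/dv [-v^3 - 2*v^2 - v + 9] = -3*v^2 - 4*v - 1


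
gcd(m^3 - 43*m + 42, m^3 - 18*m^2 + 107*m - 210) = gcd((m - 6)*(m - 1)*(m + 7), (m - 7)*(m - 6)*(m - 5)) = m - 6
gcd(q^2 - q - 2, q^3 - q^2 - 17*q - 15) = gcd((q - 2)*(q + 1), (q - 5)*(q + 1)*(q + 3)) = q + 1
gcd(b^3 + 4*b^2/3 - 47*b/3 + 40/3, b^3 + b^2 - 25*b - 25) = b + 5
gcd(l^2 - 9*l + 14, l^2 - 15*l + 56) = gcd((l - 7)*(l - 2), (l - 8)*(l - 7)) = l - 7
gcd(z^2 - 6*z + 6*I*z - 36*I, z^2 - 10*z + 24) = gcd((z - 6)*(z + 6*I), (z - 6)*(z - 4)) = z - 6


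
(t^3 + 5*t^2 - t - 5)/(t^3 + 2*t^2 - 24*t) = (t^3 + 5*t^2 - t - 5)/(t*(t^2 + 2*t - 24))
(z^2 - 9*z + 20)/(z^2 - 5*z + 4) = (z - 5)/(z - 1)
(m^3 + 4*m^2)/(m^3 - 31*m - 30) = m^2*(m + 4)/(m^3 - 31*m - 30)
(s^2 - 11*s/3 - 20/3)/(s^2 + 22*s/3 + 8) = (s - 5)/(s + 6)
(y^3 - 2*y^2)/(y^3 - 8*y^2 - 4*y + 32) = y^2/(y^2 - 6*y - 16)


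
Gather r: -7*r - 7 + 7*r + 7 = 0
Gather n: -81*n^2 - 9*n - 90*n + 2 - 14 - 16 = -81*n^2 - 99*n - 28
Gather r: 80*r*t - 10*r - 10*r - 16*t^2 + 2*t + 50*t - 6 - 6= r*(80*t - 20) - 16*t^2 + 52*t - 12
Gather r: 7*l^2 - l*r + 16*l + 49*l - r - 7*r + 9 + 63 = 7*l^2 + 65*l + r*(-l - 8) + 72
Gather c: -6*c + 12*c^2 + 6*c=12*c^2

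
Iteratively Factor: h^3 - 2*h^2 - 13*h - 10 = (h - 5)*(h^2 + 3*h + 2) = (h - 5)*(h + 2)*(h + 1)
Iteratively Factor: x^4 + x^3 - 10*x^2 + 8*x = (x - 1)*(x^3 + 2*x^2 - 8*x) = (x - 2)*(x - 1)*(x^2 + 4*x) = x*(x - 2)*(x - 1)*(x + 4)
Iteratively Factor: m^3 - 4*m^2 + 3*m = (m - 1)*(m^2 - 3*m) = (m - 3)*(m - 1)*(m)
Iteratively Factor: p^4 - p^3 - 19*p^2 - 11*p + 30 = (p - 5)*(p^3 + 4*p^2 + p - 6) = (p - 5)*(p - 1)*(p^2 + 5*p + 6) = (p - 5)*(p - 1)*(p + 3)*(p + 2)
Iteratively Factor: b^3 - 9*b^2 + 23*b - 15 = (b - 1)*(b^2 - 8*b + 15) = (b - 3)*(b - 1)*(b - 5)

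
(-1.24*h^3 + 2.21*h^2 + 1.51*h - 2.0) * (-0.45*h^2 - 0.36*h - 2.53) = 0.558*h^5 - 0.5481*h^4 + 1.6621*h^3 - 5.2349*h^2 - 3.1003*h + 5.06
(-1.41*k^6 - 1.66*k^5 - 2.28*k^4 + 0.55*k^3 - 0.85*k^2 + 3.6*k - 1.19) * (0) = 0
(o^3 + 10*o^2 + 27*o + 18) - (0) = o^3 + 10*o^2 + 27*o + 18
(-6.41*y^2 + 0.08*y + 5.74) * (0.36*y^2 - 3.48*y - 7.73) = -2.3076*y^4 + 22.3356*y^3 + 51.3373*y^2 - 20.5936*y - 44.3702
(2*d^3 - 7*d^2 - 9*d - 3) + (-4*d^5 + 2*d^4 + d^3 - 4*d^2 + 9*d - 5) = -4*d^5 + 2*d^4 + 3*d^3 - 11*d^2 - 8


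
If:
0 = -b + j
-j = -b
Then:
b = j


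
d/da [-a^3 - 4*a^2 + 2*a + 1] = -3*a^2 - 8*a + 2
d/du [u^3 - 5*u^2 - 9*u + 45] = 3*u^2 - 10*u - 9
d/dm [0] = 0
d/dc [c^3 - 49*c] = 3*c^2 - 49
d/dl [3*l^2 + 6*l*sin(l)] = 6*l*cos(l) + 6*l + 6*sin(l)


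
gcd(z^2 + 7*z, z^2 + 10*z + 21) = z + 7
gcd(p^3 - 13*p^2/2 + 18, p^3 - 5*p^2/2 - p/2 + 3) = p - 2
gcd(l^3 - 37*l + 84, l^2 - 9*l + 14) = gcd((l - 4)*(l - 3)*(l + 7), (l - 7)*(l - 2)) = 1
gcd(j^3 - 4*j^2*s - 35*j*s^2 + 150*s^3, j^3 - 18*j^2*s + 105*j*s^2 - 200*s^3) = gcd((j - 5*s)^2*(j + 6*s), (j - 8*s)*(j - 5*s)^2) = j^2 - 10*j*s + 25*s^2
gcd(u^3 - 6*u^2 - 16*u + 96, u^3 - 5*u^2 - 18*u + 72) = u^2 - 2*u - 24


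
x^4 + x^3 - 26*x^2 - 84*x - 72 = (x - 6)*(x + 2)^2*(x + 3)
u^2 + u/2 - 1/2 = (u - 1/2)*(u + 1)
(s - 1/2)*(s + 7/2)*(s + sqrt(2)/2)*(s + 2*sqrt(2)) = s^4 + 3*s^3 + 5*sqrt(2)*s^3/2 + s^2/4 + 15*sqrt(2)*s^2/2 - 35*sqrt(2)*s/8 + 6*s - 7/2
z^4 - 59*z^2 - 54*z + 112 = (z - 8)*(z - 1)*(z + 2)*(z + 7)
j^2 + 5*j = j*(j + 5)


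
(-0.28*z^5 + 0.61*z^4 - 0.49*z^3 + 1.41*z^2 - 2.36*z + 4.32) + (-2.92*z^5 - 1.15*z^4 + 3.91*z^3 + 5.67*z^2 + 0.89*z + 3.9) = -3.2*z^5 - 0.54*z^4 + 3.42*z^3 + 7.08*z^2 - 1.47*z + 8.22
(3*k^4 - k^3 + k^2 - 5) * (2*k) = 6*k^5 - 2*k^4 + 2*k^3 - 10*k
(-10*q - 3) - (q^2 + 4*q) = -q^2 - 14*q - 3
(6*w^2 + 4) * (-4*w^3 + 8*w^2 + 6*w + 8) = -24*w^5 + 48*w^4 + 20*w^3 + 80*w^2 + 24*w + 32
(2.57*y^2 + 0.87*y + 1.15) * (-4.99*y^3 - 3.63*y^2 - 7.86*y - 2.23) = -12.8243*y^5 - 13.6704*y^4 - 29.0968*y^3 - 16.7438*y^2 - 10.9791*y - 2.5645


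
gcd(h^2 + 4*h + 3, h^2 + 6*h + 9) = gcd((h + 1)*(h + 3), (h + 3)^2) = h + 3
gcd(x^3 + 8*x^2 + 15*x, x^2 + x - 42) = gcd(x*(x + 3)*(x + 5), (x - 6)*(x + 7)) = 1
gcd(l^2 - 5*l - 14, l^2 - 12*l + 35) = l - 7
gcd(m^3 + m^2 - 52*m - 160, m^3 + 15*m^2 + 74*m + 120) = m^2 + 9*m + 20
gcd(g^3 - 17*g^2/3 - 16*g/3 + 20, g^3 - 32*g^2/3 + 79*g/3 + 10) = g - 6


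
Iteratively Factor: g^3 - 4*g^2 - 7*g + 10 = (g + 2)*(g^2 - 6*g + 5) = (g - 5)*(g + 2)*(g - 1)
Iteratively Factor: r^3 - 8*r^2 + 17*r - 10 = (r - 2)*(r^2 - 6*r + 5) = (r - 5)*(r - 2)*(r - 1)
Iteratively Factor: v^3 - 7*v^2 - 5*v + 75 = (v - 5)*(v^2 - 2*v - 15) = (v - 5)*(v + 3)*(v - 5)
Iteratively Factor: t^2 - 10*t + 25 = (t - 5)*(t - 5)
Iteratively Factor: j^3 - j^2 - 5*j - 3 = (j + 1)*(j^2 - 2*j - 3) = (j - 3)*(j + 1)*(j + 1)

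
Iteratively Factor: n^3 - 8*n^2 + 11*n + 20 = (n + 1)*(n^2 - 9*n + 20) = (n - 5)*(n + 1)*(n - 4)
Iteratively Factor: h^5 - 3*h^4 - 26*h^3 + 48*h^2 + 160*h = (h - 4)*(h^4 + h^3 - 22*h^2 - 40*h) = (h - 4)*(h + 4)*(h^3 - 3*h^2 - 10*h) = (h - 4)*(h + 2)*(h + 4)*(h^2 - 5*h) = (h - 5)*(h - 4)*(h + 2)*(h + 4)*(h)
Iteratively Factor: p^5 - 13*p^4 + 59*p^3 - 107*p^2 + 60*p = (p - 1)*(p^4 - 12*p^3 + 47*p^2 - 60*p) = p*(p - 1)*(p^3 - 12*p^2 + 47*p - 60) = p*(p - 4)*(p - 1)*(p^2 - 8*p + 15) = p*(p - 4)*(p - 3)*(p - 1)*(p - 5)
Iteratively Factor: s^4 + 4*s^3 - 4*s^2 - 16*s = (s - 2)*(s^3 + 6*s^2 + 8*s) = (s - 2)*(s + 4)*(s^2 + 2*s) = s*(s - 2)*(s + 4)*(s + 2)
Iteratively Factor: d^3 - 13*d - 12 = (d + 1)*(d^2 - d - 12) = (d - 4)*(d + 1)*(d + 3)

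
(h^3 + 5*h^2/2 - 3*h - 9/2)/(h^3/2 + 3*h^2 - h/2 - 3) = (2*h^2 + 3*h - 9)/(h^2 + 5*h - 6)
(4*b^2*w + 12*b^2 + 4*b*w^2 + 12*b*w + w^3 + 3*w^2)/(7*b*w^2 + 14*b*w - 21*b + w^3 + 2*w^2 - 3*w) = (4*b^2 + 4*b*w + w^2)/(7*b*w - 7*b + w^2 - w)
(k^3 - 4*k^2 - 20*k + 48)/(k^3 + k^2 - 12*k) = (k^2 - 8*k + 12)/(k*(k - 3))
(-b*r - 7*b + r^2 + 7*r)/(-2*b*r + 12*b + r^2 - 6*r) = (b*r + 7*b - r^2 - 7*r)/(2*b*r - 12*b - r^2 + 6*r)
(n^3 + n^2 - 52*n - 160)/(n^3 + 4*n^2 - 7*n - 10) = (n^2 - 4*n - 32)/(n^2 - n - 2)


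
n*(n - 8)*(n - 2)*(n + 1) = n^4 - 9*n^3 + 6*n^2 + 16*n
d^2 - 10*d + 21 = (d - 7)*(d - 3)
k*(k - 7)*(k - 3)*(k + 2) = k^4 - 8*k^3 + k^2 + 42*k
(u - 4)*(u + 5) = u^2 + u - 20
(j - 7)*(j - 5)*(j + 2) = j^3 - 10*j^2 + 11*j + 70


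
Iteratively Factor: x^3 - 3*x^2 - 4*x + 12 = (x - 3)*(x^2 - 4) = (x - 3)*(x + 2)*(x - 2)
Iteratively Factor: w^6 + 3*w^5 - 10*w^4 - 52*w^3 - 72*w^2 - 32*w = (w + 2)*(w^5 + w^4 - 12*w^3 - 28*w^2 - 16*w) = (w + 1)*(w + 2)*(w^4 - 12*w^2 - 16*w) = (w + 1)*(w + 2)^2*(w^3 - 2*w^2 - 8*w) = w*(w + 1)*(w + 2)^2*(w^2 - 2*w - 8) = w*(w + 1)*(w + 2)^3*(w - 4)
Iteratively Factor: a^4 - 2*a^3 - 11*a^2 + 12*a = (a)*(a^3 - 2*a^2 - 11*a + 12) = a*(a - 4)*(a^2 + 2*a - 3) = a*(a - 4)*(a + 3)*(a - 1)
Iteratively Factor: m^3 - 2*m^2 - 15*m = (m - 5)*(m^2 + 3*m) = m*(m - 5)*(m + 3)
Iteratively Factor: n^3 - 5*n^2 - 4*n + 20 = (n - 5)*(n^2 - 4) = (n - 5)*(n - 2)*(n + 2)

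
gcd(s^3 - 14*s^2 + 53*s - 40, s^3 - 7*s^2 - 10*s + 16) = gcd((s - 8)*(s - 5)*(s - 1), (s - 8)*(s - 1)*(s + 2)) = s^2 - 9*s + 8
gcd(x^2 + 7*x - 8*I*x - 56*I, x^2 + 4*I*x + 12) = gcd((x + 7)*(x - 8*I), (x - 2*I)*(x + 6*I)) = 1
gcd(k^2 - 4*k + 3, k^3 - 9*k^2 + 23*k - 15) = k^2 - 4*k + 3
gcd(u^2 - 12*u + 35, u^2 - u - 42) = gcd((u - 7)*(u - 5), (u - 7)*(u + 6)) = u - 7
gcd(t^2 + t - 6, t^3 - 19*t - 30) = t + 3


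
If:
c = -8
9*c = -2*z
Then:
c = -8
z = 36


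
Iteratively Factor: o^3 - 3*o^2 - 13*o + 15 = (o - 5)*(o^2 + 2*o - 3) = (o - 5)*(o + 3)*(o - 1)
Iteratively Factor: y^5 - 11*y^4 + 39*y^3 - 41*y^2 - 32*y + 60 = (y - 2)*(y^4 - 9*y^3 + 21*y^2 + y - 30) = (y - 2)*(y + 1)*(y^3 - 10*y^2 + 31*y - 30) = (y - 5)*(y - 2)*(y + 1)*(y^2 - 5*y + 6) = (y - 5)*(y - 2)^2*(y + 1)*(y - 3)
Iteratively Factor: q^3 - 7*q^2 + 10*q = (q)*(q^2 - 7*q + 10) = q*(q - 2)*(q - 5)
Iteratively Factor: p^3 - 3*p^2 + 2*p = (p)*(p^2 - 3*p + 2) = p*(p - 2)*(p - 1)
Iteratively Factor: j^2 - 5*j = (j - 5)*(j)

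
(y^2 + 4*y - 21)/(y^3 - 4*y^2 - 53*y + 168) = 1/(y - 8)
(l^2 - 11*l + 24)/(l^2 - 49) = (l^2 - 11*l + 24)/(l^2 - 49)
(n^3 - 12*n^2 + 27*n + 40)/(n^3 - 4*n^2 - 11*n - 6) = (n^2 - 13*n + 40)/(n^2 - 5*n - 6)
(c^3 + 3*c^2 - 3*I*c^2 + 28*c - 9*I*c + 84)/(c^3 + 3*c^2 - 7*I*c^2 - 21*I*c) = (c + 4*I)/c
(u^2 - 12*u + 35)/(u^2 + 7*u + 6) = (u^2 - 12*u + 35)/(u^2 + 7*u + 6)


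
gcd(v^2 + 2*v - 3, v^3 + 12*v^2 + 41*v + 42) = v + 3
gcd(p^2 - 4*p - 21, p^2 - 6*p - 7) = p - 7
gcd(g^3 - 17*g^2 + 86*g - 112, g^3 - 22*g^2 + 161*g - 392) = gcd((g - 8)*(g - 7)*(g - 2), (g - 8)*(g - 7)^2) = g^2 - 15*g + 56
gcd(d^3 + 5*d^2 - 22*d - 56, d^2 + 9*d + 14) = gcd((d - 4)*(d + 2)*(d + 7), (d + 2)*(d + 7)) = d^2 + 9*d + 14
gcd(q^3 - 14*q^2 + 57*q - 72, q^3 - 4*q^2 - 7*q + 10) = 1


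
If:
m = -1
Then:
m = -1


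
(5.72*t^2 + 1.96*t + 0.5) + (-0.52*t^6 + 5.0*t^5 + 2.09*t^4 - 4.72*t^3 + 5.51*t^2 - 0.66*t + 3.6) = -0.52*t^6 + 5.0*t^5 + 2.09*t^4 - 4.72*t^3 + 11.23*t^2 + 1.3*t + 4.1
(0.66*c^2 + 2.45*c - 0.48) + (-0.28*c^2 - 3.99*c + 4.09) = 0.38*c^2 - 1.54*c + 3.61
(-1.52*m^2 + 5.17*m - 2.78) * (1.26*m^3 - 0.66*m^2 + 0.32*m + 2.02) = -1.9152*m^5 + 7.5174*m^4 - 7.4014*m^3 + 0.4188*m^2 + 9.5538*m - 5.6156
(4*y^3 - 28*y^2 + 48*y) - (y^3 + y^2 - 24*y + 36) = 3*y^3 - 29*y^2 + 72*y - 36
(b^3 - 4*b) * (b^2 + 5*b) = b^5 + 5*b^4 - 4*b^3 - 20*b^2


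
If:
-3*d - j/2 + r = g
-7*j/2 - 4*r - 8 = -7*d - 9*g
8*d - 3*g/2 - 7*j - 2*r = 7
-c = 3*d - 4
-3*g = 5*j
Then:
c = -169/77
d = 159/77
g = 170/77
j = -102/77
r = 596/77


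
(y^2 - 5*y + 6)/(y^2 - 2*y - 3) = (y - 2)/(y + 1)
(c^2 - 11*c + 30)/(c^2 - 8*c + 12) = (c - 5)/(c - 2)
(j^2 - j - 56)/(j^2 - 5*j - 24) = (j + 7)/(j + 3)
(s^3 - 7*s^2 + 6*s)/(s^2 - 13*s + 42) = s*(s - 1)/(s - 7)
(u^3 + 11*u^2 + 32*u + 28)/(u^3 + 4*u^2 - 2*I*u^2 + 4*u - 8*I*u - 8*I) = (u + 7)/(u - 2*I)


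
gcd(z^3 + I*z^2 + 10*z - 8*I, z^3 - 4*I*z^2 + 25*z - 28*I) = z^2 + 3*I*z + 4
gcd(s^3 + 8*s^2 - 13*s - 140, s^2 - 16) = s - 4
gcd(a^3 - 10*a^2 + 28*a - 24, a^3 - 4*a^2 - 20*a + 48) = a^2 - 8*a + 12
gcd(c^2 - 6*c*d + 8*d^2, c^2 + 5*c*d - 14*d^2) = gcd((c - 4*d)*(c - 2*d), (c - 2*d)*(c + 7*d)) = c - 2*d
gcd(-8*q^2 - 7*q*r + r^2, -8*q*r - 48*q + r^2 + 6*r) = 8*q - r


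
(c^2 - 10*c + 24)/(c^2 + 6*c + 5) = (c^2 - 10*c + 24)/(c^2 + 6*c + 5)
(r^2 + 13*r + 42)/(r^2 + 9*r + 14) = (r + 6)/(r + 2)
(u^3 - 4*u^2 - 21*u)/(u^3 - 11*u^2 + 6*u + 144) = u*(u - 7)/(u^2 - 14*u + 48)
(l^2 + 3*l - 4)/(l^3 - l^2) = (l + 4)/l^2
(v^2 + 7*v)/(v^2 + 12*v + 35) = v/(v + 5)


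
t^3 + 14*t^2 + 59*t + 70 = (t + 2)*(t + 5)*(t + 7)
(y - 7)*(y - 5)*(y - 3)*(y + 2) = y^4 - 13*y^3 + 41*y^2 + 37*y - 210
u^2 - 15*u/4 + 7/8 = (u - 7/2)*(u - 1/4)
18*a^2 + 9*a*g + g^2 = (3*a + g)*(6*a + g)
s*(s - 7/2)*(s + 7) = s^3 + 7*s^2/2 - 49*s/2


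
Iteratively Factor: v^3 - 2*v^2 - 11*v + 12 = (v + 3)*(v^2 - 5*v + 4) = (v - 1)*(v + 3)*(v - 4)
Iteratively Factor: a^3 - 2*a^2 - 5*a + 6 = (a - 3)*(a^2 + a - 2) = (a - 3)*(a + 2)*(a - 1)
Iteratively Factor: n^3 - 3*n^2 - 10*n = (n)*(n^2 - 3*n - 10) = n*(n + 2)*(n - 5)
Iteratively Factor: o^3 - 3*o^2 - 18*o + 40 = (o - 5)*(o^2 + 2*o - 8) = (o - 5)*(o + 4)*(o - 2)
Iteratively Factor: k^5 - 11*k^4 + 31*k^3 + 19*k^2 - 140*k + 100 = (k - 1)*(k^4 - 10*k^3 + 21*k^2 + 40*k - 100) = (k - 2)*(k - 1)*(k^3 - 8*k^2 + 5*k + 50) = (k - 5)*(k - 2)*(k - 1)*(k^2 - 3*k - 10) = (k - 5)^2*(k - 2)*(k - 1)*(k + 2)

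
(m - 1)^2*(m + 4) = m^3 + 2*m^2 - 7*m + 4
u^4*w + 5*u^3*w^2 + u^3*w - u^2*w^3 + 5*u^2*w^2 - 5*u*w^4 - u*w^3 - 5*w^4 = (u - w)*(u + w)*(u + 5*w)*(u*w + w)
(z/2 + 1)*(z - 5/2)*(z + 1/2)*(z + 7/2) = z^4/2 + 7*z^3/4 - 21*z^2/8 - 167*z/16 - 35/8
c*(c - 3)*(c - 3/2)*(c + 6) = c^4 + 3*c^3/2 - 45*c^2/2 + 27*c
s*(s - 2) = s^2 - 2*s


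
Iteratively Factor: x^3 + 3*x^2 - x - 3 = (x + 3)*(x^2 - 1) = (x - 1)*(x + 3)*(x + 1)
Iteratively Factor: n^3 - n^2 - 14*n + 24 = (n + 4)*(n^2 - 5*n + 6) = (n - 3)*(n + 4)*(n - 2)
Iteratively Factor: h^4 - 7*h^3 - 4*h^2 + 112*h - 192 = (h + 4)*(h^3 - 11*h^2 + 40*h - 48) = (h - 4)*(h + 4)*(h^2 - 7*h + 12) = (h - 4)^2*(h + 4)*(h - 3)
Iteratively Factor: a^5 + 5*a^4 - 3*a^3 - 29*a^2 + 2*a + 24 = (a + 3)*(a^4 + 2*a^3 - 9*a^2 - 2*a + 8) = (a - 2)*(a + 3)*(a^3 + 4*a^2 - a - 4) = (a - 2)*(a - 1)*(a + 3)*(a^2 + 5*a + 4) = (a - 2)*(a - 1)*(a + 1)*(a + 3)*(a + 4)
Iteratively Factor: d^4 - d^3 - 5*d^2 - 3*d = (d)*(d^3 - d^2 - 5*d - 3) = d*(d - 3)*(d^2 + 2*d + 1) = d*(d - 3)*(d + 1)*(d + 1)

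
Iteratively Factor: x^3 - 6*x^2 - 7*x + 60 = (x - 4)*(x^2 - 2*x - 15) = (x - 4)*(x + 3)*(x - 5)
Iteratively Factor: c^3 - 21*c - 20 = (c + 1)*(c^2 - c - 20) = (c + 1)*(c + 4)*(c - 5)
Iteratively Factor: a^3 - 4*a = (a + 2)*(a^2 - 2*a) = (a - 2)*(a + 2)*(a)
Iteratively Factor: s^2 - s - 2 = (s + 1)*(s - 2)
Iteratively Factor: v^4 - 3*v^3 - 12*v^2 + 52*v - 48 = (v - 2)*(v^3 - v^2 - 14*v + 24) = (v - 2)^2*(v^2 + v - 12) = (v - 3)*(v - 2)^2*(v + 4)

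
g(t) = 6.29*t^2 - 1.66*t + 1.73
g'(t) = 12.58*t - 1.66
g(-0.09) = 1.93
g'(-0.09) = -2.79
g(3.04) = 54.81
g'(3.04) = 36.58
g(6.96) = 294.87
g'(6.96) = 85.90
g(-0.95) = 8.98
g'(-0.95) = -13.61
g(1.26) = 9.62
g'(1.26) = 14.19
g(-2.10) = 32.95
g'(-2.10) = -28.08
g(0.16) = 1.63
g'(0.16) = 0.35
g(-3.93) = 105.40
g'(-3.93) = -51.10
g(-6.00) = 238.13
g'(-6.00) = -77.14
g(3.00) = 53.36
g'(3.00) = 36.08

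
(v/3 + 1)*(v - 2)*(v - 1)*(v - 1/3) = v^4/3 - v^3/9 - 7*v^2/3 + 25*v/9 - 2/3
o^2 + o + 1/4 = (o + 1/2)^2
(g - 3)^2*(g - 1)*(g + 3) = g^4 - 4*g^3 - 6*g^2 + 36*g - 27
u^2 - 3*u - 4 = (u - 4)*(u + 1)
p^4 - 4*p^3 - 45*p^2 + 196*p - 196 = (p - 7)*(p - 2)^2*(p + 7)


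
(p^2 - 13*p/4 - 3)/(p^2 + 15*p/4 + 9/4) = (p - 4)/(p + 3)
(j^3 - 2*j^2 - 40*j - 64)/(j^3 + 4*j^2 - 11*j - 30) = (j^2 - 4*j - 32)/(j^2 + 2*j - 15)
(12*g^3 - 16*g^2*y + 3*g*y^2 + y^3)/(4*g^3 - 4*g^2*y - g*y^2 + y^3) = (6*g + y)/(2*g + y)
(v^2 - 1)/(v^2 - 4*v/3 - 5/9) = 9*(1 - v^2)/(-9*v^2 + 12*v + 5)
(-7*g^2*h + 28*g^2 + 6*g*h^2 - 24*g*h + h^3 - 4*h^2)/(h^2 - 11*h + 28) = (-7*g^2 + 6*g*h + h^2)/(h - 7)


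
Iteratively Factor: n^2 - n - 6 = (n + 2)*(n - 3)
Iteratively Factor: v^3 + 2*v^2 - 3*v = (v)*(v^2 + 2*v - 3) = v*(v - 1)*(v + 3)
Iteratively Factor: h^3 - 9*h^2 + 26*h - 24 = (h - 2)*(h^2 - 7*h + 12) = (h - 4)*(h - 2)*(h - 3)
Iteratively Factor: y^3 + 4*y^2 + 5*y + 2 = (y + 1)*(y^2 + 3*y + 2) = (y + 1)^2*(y + 2)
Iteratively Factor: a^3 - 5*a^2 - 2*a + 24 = (a - 4)*(a^2 - a - 6) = (a - 4)*(a + 2)*(a - 3)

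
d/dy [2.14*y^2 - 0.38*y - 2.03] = 4.28*y - 0.38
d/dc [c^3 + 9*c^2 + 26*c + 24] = 3*c^2 + 18*c + 26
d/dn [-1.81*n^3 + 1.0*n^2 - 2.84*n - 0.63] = -5.43*n^2 + 2.0*n - 2.84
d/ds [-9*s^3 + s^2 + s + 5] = -27*s^2 + 2*s + 1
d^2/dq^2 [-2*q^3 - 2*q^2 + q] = -12*q - 4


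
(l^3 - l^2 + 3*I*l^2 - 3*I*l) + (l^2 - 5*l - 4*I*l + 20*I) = l^3 + 3*I*l^2 - 5*l - 7*I*l + 20*I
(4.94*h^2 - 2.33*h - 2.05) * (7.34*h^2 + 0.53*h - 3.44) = 36.2596*h^4 - 14.484*h^3 - 33.2755*h^2 + 6.9287*h + 7.052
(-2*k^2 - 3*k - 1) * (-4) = 8*k^2 + 12*k + 4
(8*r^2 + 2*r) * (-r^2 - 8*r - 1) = -8*r^4 - 66*r^3 - 24*r^2 - 2*r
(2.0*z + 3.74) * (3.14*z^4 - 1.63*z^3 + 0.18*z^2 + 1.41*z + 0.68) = 6.28*z^5 + 8.4836*z^4 - 5.7362*z^3 + 3.4932*z^2 + 6.6334*z + 2.5432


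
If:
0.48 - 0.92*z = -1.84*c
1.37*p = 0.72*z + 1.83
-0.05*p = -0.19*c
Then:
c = 0.59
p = 2.23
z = 1.69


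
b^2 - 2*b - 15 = (b - 5)*(b + 3)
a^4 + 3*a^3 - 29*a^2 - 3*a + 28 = (a - 4)*(a - 1)*(a + 1)*(a + 7)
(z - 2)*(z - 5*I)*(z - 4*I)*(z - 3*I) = z^4 - 2*z^3 - 12*I*z^3 - 47*z^2 + 24*I*z^2 + 94*z + 60*I*z - 120*I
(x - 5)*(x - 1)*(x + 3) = x^3 - 3*x^2 - 13*x + 15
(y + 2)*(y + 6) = y^2 + 8*y + 12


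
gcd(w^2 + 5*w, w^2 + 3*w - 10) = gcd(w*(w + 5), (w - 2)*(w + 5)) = w + 5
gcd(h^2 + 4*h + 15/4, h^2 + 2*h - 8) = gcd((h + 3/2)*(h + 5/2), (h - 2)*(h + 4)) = 1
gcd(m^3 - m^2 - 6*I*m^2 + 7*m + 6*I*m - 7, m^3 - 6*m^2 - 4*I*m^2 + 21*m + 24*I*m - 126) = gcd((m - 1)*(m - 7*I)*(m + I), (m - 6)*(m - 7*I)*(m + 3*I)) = m - 7*I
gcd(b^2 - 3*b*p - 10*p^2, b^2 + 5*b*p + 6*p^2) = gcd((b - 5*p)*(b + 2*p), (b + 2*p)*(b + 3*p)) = b + 2*p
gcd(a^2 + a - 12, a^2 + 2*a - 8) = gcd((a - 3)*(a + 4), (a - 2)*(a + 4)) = a + 4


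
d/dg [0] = 0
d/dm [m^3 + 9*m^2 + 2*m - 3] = 3*m^2 + 18*m + 2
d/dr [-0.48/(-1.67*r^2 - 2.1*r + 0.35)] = (-1.6032*r - 1.008)/(1.67*r^2 + 2.1*r - 0.35)^2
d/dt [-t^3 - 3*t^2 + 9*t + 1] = -3*t^2 - 6*t + 9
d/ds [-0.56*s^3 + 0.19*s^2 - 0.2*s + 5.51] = -1.68*s^2 + 0.38*s - 0.2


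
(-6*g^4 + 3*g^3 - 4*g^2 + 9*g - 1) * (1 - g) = 6*g^5 - 9*g^4 + 7*g^3 - 13*g^2 + 10*g - 1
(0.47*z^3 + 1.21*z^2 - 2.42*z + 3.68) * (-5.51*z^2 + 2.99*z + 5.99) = -2.5897*z^5 - 5.2618*z^4 + 19.7674*z^3 - 20.2647*z^2 - 3.4926*z + 22.0432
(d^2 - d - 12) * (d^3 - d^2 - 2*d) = d^5 - 2*d^4 - 13*d^3 + 14*d^2 + 24*d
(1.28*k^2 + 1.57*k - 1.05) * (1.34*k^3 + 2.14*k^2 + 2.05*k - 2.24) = 1.7152*k^5 + 4.843*k^4 + 4.5768*k^3 - 1.8957*k^2 - 5.6693*k + 2.352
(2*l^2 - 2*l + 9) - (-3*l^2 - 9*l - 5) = 5*l^2 + 7*l + 14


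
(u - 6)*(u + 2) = u^2 - 4*u - 12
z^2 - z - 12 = (z - 4)*(z + 3)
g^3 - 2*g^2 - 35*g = g*(g - 7)*(g + 5)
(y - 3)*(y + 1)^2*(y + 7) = y^4 + 6*y^3 - 12*y^2 - 38*y - 21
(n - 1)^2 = n^2 - 2*n + 1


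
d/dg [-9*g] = -9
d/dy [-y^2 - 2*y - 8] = -2*y - 2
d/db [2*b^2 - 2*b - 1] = 4*b - 2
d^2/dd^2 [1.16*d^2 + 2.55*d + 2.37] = 2.32000000000000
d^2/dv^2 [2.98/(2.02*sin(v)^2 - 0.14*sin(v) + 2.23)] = (-48.638368*sin(v)^4 + 2.528232*sin(v)^3 + 126.593976*sin(v)^2 - 5.98682*sin(v) - 26.7306)/(2.02*sin(v)^2 - 0.14*sin(v) + 2.23)^3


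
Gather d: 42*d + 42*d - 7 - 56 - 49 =84*d - 112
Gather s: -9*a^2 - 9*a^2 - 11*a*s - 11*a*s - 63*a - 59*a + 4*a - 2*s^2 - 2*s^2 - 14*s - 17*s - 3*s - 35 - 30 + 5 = -18*a^2 - 118*a - 4*s^2 + s*(-22*a - 34) - 60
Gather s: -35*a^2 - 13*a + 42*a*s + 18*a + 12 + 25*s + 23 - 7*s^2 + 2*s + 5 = -35*a^2 + 5*a - 7*s^2 + s*(42*a + 27) + 40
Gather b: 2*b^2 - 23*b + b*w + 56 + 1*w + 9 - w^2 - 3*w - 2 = 2*b^2 + b*(w - 23) - w^2 - 2*w + 63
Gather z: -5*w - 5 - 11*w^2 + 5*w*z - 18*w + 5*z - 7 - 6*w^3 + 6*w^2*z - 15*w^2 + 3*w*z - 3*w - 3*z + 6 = -6*w^3 - 26*w^2 - 26*w + z*(6*w^2 + 8*w + 2) - 6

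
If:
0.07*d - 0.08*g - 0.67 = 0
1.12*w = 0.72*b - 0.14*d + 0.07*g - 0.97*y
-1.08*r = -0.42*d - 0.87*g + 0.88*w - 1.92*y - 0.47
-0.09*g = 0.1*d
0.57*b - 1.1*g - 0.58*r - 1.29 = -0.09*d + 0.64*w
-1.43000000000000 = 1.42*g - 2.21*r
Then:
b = -21.20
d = 4.22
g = -4.69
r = -2.36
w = -10.11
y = -5.01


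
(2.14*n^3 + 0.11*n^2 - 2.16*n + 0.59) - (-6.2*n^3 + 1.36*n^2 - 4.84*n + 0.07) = 8.34*n^3 - 1.25*n^2 + 2.68*n + 0.52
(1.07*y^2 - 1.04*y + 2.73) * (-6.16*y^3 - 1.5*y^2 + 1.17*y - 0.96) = -6.5912*y^5 + 4.8014*y^4 - 14.0049*y^3 - 6.339*y^2 + 4.1925*y - 2.6208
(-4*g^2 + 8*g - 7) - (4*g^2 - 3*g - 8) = -8*g^2 + 11*g + 1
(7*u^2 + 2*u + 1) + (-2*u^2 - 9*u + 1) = 5*u^2 - 7*u + 2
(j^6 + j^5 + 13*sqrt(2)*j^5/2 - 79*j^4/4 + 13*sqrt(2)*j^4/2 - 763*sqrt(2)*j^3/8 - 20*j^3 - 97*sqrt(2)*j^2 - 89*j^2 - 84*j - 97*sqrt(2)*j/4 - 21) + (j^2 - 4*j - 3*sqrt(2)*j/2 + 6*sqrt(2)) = j^6 + j^5 + 13*sqrt(2)*j^5/2 - 79*j^4/4 + 13*sqrt(2)*j^4/2 - 763*sqrt(2)*j^3/8 - 20*j^3 - 97*sqrt(2)*j^2 - 88*j^2 - 88*j - 103*sqrt(2)*j/4 - 21 + 6*sqrt(2)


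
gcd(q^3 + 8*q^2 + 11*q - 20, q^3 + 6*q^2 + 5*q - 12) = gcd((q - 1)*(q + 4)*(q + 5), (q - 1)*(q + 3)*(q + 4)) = q^2 + 3*q - 4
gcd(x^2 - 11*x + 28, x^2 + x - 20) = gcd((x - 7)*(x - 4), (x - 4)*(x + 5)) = x - 4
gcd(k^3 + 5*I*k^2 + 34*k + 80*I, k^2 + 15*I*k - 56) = k + 8*I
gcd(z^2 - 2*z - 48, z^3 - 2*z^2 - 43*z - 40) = z - 8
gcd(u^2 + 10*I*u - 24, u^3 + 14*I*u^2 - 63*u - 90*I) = u + 6*I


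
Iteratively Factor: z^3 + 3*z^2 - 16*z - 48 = (z + 4)*(z^2 - z - 12) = (z + 3)*(z + 4)*(z - 4)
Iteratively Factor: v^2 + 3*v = (v + 3)*(v)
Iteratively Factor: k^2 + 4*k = (k)*(k + 4)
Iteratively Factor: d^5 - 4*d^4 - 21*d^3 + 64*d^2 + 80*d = (d + 4)*(d^4 - 8*d^3 + 11*d^2 + 20*d) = (d + 1)*(d + 4)*(d^3 - 9*d^2 + 20*d) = (d - 5)*(d + 1)*(d + 4)*(d^2 - 4*d) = d*(d - 5)*(d + 1)*(d + 4)*(d - 4)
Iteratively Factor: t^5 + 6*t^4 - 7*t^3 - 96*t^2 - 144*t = (t + 3)*(t^4 + 3*t^3 - 16*t^2 - 48*t) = (t + 3)*(t + 4)*(t^3 - t^2 - 12*t) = t*(t + 3)*(t + 4)*(t^2 - t - 12) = t*(t + 3)^2*(t + 4)*(t - 4)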